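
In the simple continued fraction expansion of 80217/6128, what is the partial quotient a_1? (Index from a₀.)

11

80217 = 13·6128 + 553   →  a_0 = 13
6128 = 11·553 + 45   →  a_1 = 11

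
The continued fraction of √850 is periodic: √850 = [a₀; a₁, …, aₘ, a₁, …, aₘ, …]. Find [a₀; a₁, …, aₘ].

[29; 6, 2, 6, 58]

a₀ = ⌊√850⌋ = 29.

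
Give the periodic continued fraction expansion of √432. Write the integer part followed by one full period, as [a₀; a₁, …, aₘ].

[20; 1, 3, 1, 1, 1, 3, 1, 40]

a₀ = ⌊√432⌋ = 20.
With m₀=0, d₀=1 and mₖ₊₁ = dₖaₖ − mₖ, dₖ₊₁ = (n − mₖ₊₁²)/dₖ, aₖ₊₁ = ⌊(a₀+mₖ₊₁)/dₖ₊₁⌋:
  k=1: m=20, d=32, a=1
  k=2: m=12, d=9, a=3
  k=3: m=15, d=23, a=1
  k=4: m=8, d=16, a=1
  k=5: m=8, d=23, a=1
  k=6: m=15, d=9, a=3
  k=7: m=12, d=32, a=1
  k=8: m=20, d=1, a=40
d=1 and a=2a₀=40 at k=8, so the next step gives (m, d) = (20, 32) again — its k=1 value — and the period has length 8.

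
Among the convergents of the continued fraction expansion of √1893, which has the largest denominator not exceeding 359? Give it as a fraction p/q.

5047/116

√1893 = [43; 1, 1, 28, 1, 1, 86, …] (period length 6).
Convergents:
  p_0/q_0 = 43/1
  p_1/q_1 = 44/1
  p_2/q_2 = 87/2
  p_3/q_3 = 2480/57
  p_4/q_4 = 2567/59
  p_5/q_5 = 5047/116
  p_6/q_6 = 436609/10035
q_5 = 116 ≤ 359 < 10035 = q_6, so the answer is 5047/116.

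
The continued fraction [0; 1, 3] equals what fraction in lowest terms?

Using pₖ = aₖpₖ₋₁ + pₖ₋₂ and qₖ = aₖqₖ₋₁ + qₖ₋₂:
  k=0: a=0, p=0, q=1
  k=1: a=1, p=1, q=1
  k=2: a=3, p=3, q=4

3/4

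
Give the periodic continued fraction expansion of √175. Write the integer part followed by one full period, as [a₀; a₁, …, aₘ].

[13; 4, 2, 1, 2, 4, 26]

a₀ = ⌊√175⌋ = 13.
With m₀=0, d₀=1 and mₖ₊₁ = dₖaₖ − mₖ, dₖ₊₁ = (n − mₖ₊₁²)/dₖ, aₖ₊₁ = ⌊(a₀+mₖ₊₁)/dₖ₊₁⌋:
  k=1: m=13, d=6, a=4
  k=2: m=11, d=9, a=2
  k=3: m=7, d=14, a=1
  k=4: m=7, d=9, a=2
  k=5: m=11, d=6, a=4
  k=6: m=13, d=1, a=26
d=1 and a=2a₀=26 at k=6, so the next step gives (m, d) = (13, 6) again — its k=1 value — and the period has length 6.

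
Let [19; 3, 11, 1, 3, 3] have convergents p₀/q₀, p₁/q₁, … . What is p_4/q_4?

Using pₖ = aₖpₖ₋₁ + pₖ₋₂, qₖ = aₖqₖ₋₁ + qₖ₋₂ (with p₋₁=1, p₋₂=0, q₋₁=0, q₋₂=1):
  k=0: a=19, p=19, q=1
  k=1: a=3, p=58, q=3
  k=2: a=11, p=657, q=34
  k=3: a=1, p=715, q=37
  k=4: a=3, p=2802, q=145

2802/145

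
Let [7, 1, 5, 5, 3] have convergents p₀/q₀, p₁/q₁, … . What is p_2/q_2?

Using pₖ = aₖpₖ₋₁ + pₖ₋₂, qₖ = aₖqₖ₋₁ + qₖ₋₂ (with p₋₁=1, p₋₂=0, q₋₁=0, q₋₂=1):
  k=0: a=7, p=7, q=1
  k=1: a=1, p=8, q=1
  k=2: a=5, p=47, q=6

47/6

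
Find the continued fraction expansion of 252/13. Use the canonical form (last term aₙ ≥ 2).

[19; 2, 1, 1, 2]

252 = 19·13 + 5
13 = 2·5 + 3
5 = 1·3 + 2
3 = 1·2 + 1
2 = 2·1 + 0  (stop)
So 252/13 = [19; 2, 1, 1, 2].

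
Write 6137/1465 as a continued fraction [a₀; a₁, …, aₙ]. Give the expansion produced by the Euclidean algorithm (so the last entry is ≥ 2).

[4; 5, 3, 2, 6, 6]

6137 = 4×1465 + 277
1465 = 5×277 + 80
277 = 3×80 + 37
80 = 2×37 + 6
37 = 6×6 + 1
6 = 6×1 + 0  (stop)
So 6137/1465 = [4; 5, 3, 2, 6, 6].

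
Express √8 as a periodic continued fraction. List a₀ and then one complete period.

[2; 1, 4]

a₀ = ⌊√8⌋ = 2.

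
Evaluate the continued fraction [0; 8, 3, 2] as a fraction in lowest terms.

7/58

Using pₖ = aₖpₖ₋₁ + pₖ₋₂ and qₖ = aₖqₖ₋₁ + qₖ₋₂:
  k=0: a=0, p=0, q=1
  k=1: a=8, p=1, q=8
  k=2: a=3, p=3, q=25
  k=3: a=2, p=7, q=58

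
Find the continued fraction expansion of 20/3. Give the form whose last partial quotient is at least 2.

[6; 1, 2]

20 = 6·3 + 2
3 = 1·2 + 1
2 = 2·1 + 0  (stop)
So 20/3 = [6; 1, 2].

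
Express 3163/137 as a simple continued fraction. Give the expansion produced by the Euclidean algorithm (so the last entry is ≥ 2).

3163 = 23·137 + 12
137 = 11·12 + 5
12 = 2·5 + 2
5 = 2·2 + 1
2 = 2·1 + 0  (stop)
So 3163/137 = [23; 11, 2, 2, 2].

[23; 11, 2, 2, 2]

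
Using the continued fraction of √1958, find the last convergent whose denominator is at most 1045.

√1958 = [44; 4, 88, …] (period length 2).
Convergents:
  p_0/q_0 = 44/1
  p_1/q_1 = 177/4
  p_2/q_2 = 15620/353
  p_3/q_3 = 62657/1416
q_2 = 353 ≤ 1045 < 1416 = q_3, so the answer is 15620/353.

15620/353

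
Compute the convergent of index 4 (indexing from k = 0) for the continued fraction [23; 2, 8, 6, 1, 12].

Using pₖ = aₖpₖ₋₁ + pₖ₋₂, qₖ = aₖqₖ₋₁ + qₖ₋₂ (with p₋₁=1, p₋₂=0, q₋₁=0, q₋₂=1):
  k=0: a=23, p=23, q=1
  k=1: a=2, p=47, q=2
  k=2: a=8, p=399, q=17
  k=3: a=6, p=2441, q=104
  k=4: a=1, p=2840, q=121

2840/121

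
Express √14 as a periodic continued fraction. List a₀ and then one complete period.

a₀ = ⌊√14⌋ = 3.
With m₀=0, d₀=1 and mₖ₊₁ = dₖaₖ − mₖ, dₖ₊₁ = (n − mₖ₊₁²)/dₖ, aₖ₊₁ = ⌊(a₀+mₖ₊₁)/dₖ₊₁⌋:
  k=1: m=3, d=5, a=1
  k=2: m=2, d=2, a=2
  k=3: m=2, d=5, a=1
  k=4: m=3, d=1, a=6
d=1 and a=2a₀=6 at k=4, so the next step gives (m, d) = (3, 5) again — its k=1 value — and the period has length 4.

[3; 1, 2, 1, 6]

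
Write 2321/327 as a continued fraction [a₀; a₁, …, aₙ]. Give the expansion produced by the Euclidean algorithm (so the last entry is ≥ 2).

2321 = 7×327 + 32
327 = 10×32 + 7
32 = 4×7 + 4
7 = 1×4 + 3
4 = 1×3 + 1
3 = 3×1 + 0  (stop)
So 2321/327 = [7; 10, 4, 1, 1, 3].

[7; 10, 4, 1, 1, 3]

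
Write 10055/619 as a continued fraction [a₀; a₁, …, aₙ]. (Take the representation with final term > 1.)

[16; 4, 10, 15]

10055 = 16×619 + 151
619 = 4×151 + 15
151 = 10×15 + 1
15 = 15×1 + 0  (stop)
So 10055/619 = [16; 4, 10, 15].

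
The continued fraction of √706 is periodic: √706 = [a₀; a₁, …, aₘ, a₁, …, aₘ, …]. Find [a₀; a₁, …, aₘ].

a₀ = ⌊√706⌋ = 26.

[26; 1, 1, 3, 26, 3, 1, 1, 52]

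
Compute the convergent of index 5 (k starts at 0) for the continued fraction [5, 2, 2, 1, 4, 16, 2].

Using pₖ = aₖpₖ₋₁ + pₖ₋₂, qₖ = aₖqₖ₋₁ + qₖ₋₂ (with p₋₁=1, p₋₂=0, q₋₁=0, q₋₂=1):
  k=0: a=5, p=5, q=1
  k=1: a=2, p=11, q=2
  k=2: a=2, p=27, q=5
  k=3: a=1, p=38, q=7
  k=4: a=4, p=179, q=33
  k=5: a=16, p=2902, q=535

2902/535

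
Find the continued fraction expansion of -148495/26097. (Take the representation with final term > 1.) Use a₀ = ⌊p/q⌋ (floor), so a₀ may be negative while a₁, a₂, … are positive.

-148495 = -6*26097 + 8087
26097 = 3*8087 + 1836
8087 = 4*1836 + 743
1836 = 2*743 + 350
743 = 2*350 + 43
350 = 8*43 + 6
43 = 7*6 + 1
6 = 6*1 + 0  (stop)
So -148495/26097 = [-6; 3, 4, 2, 2, 8, 7, 6].

[-6; 3, 4, 2, 2, 8, 7, 6]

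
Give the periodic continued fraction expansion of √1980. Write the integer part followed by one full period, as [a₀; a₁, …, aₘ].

a₀ = ⌊√1980⌋ = 44.
With m₀=0, d₀=1 and mₖ₊₁ = dₖaₖ − mₖ, dₖ₊₁ = (n − mₖ₊₁²)/dₖ, aₖ₊₁ = ⌊(a₀+mₖ₊₁)/dₖ₊₁⌋:
  k=1: m=44, d=44, a=2
  k=2: m=44, d=1, a=88
d=1 and a=2a₀=88 at k=2, so the next step gives (m, d) = (44, 44) again — its k=1 value — and the period has length 2.

[44; 2, 88]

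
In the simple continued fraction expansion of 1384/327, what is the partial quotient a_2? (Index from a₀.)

1384 = 4·327 + 76   →  a_0 = 4
327 = 4·76 + 23   →  a_1 = 4
76 = 3·23 + 7   →  a_2 = 3

3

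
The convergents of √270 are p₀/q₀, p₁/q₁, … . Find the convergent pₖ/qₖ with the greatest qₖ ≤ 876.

5291/322

√270 = [16; 2, 3, 6, 3, 2, 32, …] (period length 6).
Convergents:
  p_0/q_0 = 16/1
  p_1/q_1 = 33/2
  p_2/q_2 = 115/7
  p_3/q_3 = 723/44
  p_4/q_4 = 2284/139
  p_5/q_5 = 5291/322
  p_6/q_6 = 171596/10443
q_5 = 322 ≤ 876 < 10443 = q_6, so the answer is 5291/322.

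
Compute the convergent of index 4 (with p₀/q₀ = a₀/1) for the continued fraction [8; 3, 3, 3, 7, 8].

2001/241

Using pₖ = aₖpₖ₋₁ + pₖ₋₂, qₖ = aₖqₖ₋₁ + qₖ₋₂ (with p₋₁=1, p₋₂=0, q₋₁=0, q₋₂=1):
  k=0: a=8, p=8, q=1
  k=1: a=3, p=25, q=3
  k=2: a=3, p=83, q=10
  k=3: a=3, p=274, q=33
  k=4: a=7, p=2001, q=241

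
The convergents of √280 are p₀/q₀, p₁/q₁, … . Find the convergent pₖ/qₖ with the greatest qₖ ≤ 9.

67/4

√280 = [16; 1, 2, 1, 2, 1, 32, …] (period length 6).
Convergents:
  p_0/q_0 = 16/1
  p_1/q_1 = 17/1
  p_2/q_2 = 50/3
  p_3/q_3 = 67/4
  p_4/q_4 = 184/11
q_3 = 4 ≤ 9 < 11 = q_4, so the answer is 67/4.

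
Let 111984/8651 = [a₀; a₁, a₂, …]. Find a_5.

111984 = 12·8651 + 8172   →  a_0 = 12
8651 = 1·8172 + 479   →  a_1 = 1
8172 = 17·479 + 29   →  a_2 = 17
479 = 16·29 + 15   →  a_3 = 16
29 = 1·15 + 14   →  a_4 = 1
15 = 1·14 + 1   →  a_5 = 1

1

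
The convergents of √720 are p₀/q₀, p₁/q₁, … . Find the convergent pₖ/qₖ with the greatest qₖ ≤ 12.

√720 = [26; 1, 4, 1, 52, …] (period length 4).
Convergents:
  p_0/q_0 = 26/1
  p_1/q_1 = 27/1
  p_2/q_2 = 134/5
  p_3/q_3 = 161/6
  p_4/q_4 = 8506/317
q_3 = 6 ≤ 12 < 317 = q_4, so the answer is 161/6.

161/6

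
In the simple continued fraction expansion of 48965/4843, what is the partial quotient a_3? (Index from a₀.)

48965 = 10·4843 + 535   →  a_0 = 10
4843 = 9·535 + 28   →  a_1 = 9
535 = 19·28 + 3   →  a_2 = 19
28 = 9·3 + 1   →  a_3 = 9

9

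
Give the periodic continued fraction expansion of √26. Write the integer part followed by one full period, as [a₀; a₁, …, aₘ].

[5; 10]

a₀ = ⌊√26⌋ = 5.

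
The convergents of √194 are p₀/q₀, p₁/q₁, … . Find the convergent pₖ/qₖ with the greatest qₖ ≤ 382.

√194 = [13; 1, 12, 1, 26, …] (period length 4).
Convergents:
  p_0/q_0 = 13/1
  p_1/q_1 = 14/1
  p_2/q_2 = 181/13
  p_3/q_3 = 195/14
  p_4/q_4 = 5251/377
  p_5/q_5 = 5446/391
q_4 = 377 ≤ 382 < 391 = q_5, so the answer is 5251/377.

5251/377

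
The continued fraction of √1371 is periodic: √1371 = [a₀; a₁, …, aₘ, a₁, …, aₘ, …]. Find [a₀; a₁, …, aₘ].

a₀ = ⌊√1371⌋ = 37.
With m₀=0, d₀=1 and mₖ₊₁ = dₖaₖ − mₖ, dₖ₊₁ = (n − mₖ₊₁²)/dₖ, aₖ₊₁ = ⌊(a₀+mₖ₊₁)/dₖ₊₁⌋:
  k=1: m=37, d=2, a=37
  k=2: m=37, d=1, a=74
d=1 and a=2a₀=74 at k=2, so the next step gives (m, d) = (37, 2) again — its k=1 value — and the period has length 2.

[37; 37, 74]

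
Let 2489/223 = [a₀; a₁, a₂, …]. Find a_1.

2489 = 11·223 + 36   →  a_0 = 11
223 = 6·36 + 7   →  a_1 = 6

6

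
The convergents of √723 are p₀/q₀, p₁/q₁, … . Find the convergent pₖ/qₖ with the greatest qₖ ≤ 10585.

√723 = [26; 1, 7, 1, 52, …] (period length 4).
Convergents:
  p_0/q_0 = 26/1
  p_1/q_1 = 27/1
  p_2/q_2 = 215/8
  p_3/q_3 = 242/9
  p_4/q_4 = 12799/476
  p_5/q_5 = 13041/485
  p_6/q_6 = 104086/3871
  p_7/q_7 = 117127/4356
  p_8/q_8 = 6194690/230383
q_7 = 4356 ≤ 10585 < 230383 = q_8, so the answer is 117127/4356.

117127/4356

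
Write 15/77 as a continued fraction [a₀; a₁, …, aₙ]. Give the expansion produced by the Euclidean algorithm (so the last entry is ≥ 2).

15 = 0*77 + 15
77 = 5*15 + 2
15 = 7*2 + 1
2 = 2*1 + 0  (stop)
So 15/77 = [0; 5, 7, 2].

[0; 5, 7, 2]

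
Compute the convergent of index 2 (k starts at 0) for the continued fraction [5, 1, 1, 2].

11/2

Using pₖ = aₖpₖ₋₁ + pₖ₋₂, qₖ = aₖqₖ₋₁ + qₖ₋₂ (with p₋₁=1, p₋₂=0, q₋₁=0, q₋₂=1):
  k=0: a=5, p=5, q=1
  k=1: a=1, p=6, q=1
  k=2: a=1, p=11, q=2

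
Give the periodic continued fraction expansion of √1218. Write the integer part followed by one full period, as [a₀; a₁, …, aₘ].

a₀ = ⌊√1218⌋ = 34.
With m₀=0, d₀=1 and mₖ₊₁ = dₖaₖ − mₖ, dₖ₊₁ = (n − mₖ₊₁²)/dₖ, aₖ₊₁ = ⌊(a₀+mₖ₊₁)/dₖ₊₁⌋:
  k=1: m=34, d=62, a=1
  k=2: m=28, d=7, a=8
  k=3: m=28, d=62, a=1
  k=4: m=34, d=1, a=68
d=1 and a=2a₀=68 at k=4, so the next step gives (m, d) = (34, 62) again — its k=1 value — and the period has length 4.

[34; 1, 8, 1, 68]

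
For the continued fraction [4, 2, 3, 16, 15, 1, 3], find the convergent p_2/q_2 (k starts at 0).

Using pₖ = aₖpₖ₋₁ + pₖ₋₂, qₖ = aₖqₖ₋₁ + qₖ₋₂ (with p₋₁=1, p₋₂=0, q₋₁=0, q₋₂=1):
  k=0: a=4, p=4, q=1
  k=1: a=2, p=9, q=2
  k=2: a=3, p=31, q=7

31/7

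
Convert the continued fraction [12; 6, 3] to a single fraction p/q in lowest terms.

Using pₖ = aₖpₖ₋₁ + pₖ₋₂ and qₖ = aₖqₖ₋₁ + qₖ₋₂:
  k=0: a=12, p=12, q=1
  k=1: a=6, p=73, q=6
  k=2: a=3, p=231, q=19

231/19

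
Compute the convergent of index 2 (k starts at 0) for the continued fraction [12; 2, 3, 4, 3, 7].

87/7

Using pₖ = aₖpₖ₋₁ + pₖ₋₂, qₖ = aₖqₖ₋₁ + qₖ₋₂ (with p₋₁=1, p₋₂=0, q₋₁=0, q₋₂=1):
  k=0: a=12, p=12, q=1
  k=1: a=2, p=25, q=2
  k=2: a=3, p=87, q=7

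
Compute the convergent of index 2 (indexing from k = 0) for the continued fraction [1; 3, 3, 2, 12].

13/10

Using pₖ = aₖpₖ₋₁ + pₖ₋₂, qₖ = aₖqₖ₋₁ + qₖ₋₂ (with p₋₁=1, p₋₂=0, q₋₁=0, q₋₂=1):
  k=0: a=1, p=1, q=1
  k=1: a=3, p=4, q=3
  k=2: a=3, p=13, q=10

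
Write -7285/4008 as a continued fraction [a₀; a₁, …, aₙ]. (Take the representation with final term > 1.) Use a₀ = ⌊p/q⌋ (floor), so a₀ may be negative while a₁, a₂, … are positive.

[-2; 5, 2, 14, 8, 3]

-7285 = -2·4008 + 731
4008 = 5·731 + 353
731 = 2·353 + 25
353 = 14·25 + 3
25 = 8·3 + 1
3 = 3·1 + 0  (stop)
So -7285/4008 = [-2; 5, 2, 14, 8, 3].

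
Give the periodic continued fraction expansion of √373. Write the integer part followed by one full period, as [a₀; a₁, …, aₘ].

[19; 3, 5, 5, 3, 38]

a₀ = ⌊√373⌋ = 19.
With m₀=0, d₀=1 and mₖ₊₁ = dₖaₖ − mₖ, dₖ₊₁ = (n − mₖ₊₁²)/dₖ, aₖ₊₁ = ⌊(a₀+mₖ₊₁)/dₖ₊₁⌋:
  k=1: m=19, d=12, a=3
  k=2: m=17, d=7, a=5
  k=3: m=18, d=7, a=5
  k=4: m=17, d=12, a=3
  k=5: m=19, d=1, a=38
d=1 and a=2a₀=38 at k=5, so the next step gives (m, d) = (19, 12) again — its k=1 value — and the period has length 5.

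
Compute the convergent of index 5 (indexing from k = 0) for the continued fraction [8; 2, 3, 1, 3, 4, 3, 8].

1224/145

Using pₖ = aₖpₖ₋₁ + pₖ₋₂, qₖ = aₖqₖ₋₁ + qₖ₋₂ (with p₋₁=1, p₋₂=0, q₋₁=0, q₋₂=1):
  k=0: a=8, p=8, q=1
  k=1: a=2, p=17, q=2
  k=2: a=3, p=59, q=7
  k=3: a=1, p=76, q=9
  k=4: a=3, p=287, q=34
  k=5: a=4, p=1224, q=145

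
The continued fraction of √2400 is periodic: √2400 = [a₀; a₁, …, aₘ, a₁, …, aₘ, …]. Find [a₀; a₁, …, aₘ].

[48; 1, 96]

a₀ = ⌊√2400⌋ = 48.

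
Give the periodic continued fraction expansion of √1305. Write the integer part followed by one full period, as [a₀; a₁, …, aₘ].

a₀ = ⌊√1305⌋ = 36.
With m₀=0, d₀=1 and mₖ₊₁ = dₖaₖ − mₖ, dₖ₊₁ = (n − mₖ₊₁²)/dₖ, aₖ₊₁ = ⌊(a₀+mₖ₊₁)/dₖ₊₁⌋:
  k=1: m=36, d=9, a=8
  k=2: m=36, d=1, a=72
d=1 and a=2a₀=72 at k=2, so the next step gives (m, d) = (36, 9) again — its k=1 value — and the period has length 2.

[36; 8, 72]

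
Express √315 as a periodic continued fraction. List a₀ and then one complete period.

[17; 1, 2, 1, 34]

a₀ = ⌊√315⌋ = 17.
With m₀=0, d₀=1 and mₖ₊₁ = dₖaₖ − mₖ, dₖ₊₁ = (n − mₖ₊₁²)/dₖ, aₖ₊₁ = ⌊(a₀+mₖ₊₁)/dₖ₊₁⌋:
  k=1: m=17, d=26, a=1
  k=2: m=9, d=9, a=2
  k=3: m=9, d=26, a=1
  k=4: m=17, d=1, a=34
d=1 and a=2a₀=34 at k=4, so the next step gives (m, d) = (17, 26) again — its k=1 value — and the period has length 4.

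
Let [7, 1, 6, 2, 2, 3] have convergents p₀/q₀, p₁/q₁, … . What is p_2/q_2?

Using pₖ = aₖpₖ₋₁ + pₖ₋₂, qₖ = aₖqₖ₋₁ + qₖ₋₂ (with p₋₁=1, p₋₂=0, q₋₁=0, q₋₂=1):
  k=0: a=7, p=7, q=1
  k=1: a=1, p=8, q=1
  k=2: a=6, p=55, q=7

55/7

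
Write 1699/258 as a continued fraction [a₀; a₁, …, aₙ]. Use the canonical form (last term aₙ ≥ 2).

1699 = 6*258 + 151
258 = 1*151 + 107
151 = 1*107 + 44
107 = 2*44 + 19
44 = 2*19 + 6
19 = 3*6 + 1
6 = 6*1 + 0  (stop)
So 1699/258 = [6; 1, 1, 2, 2, 3, 6].

[6; 1, 1, 2, 2, 3, 6]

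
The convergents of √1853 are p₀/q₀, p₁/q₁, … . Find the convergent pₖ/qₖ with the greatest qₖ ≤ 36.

√1853 = [43; 21, 1, 1, 21, 86, …] (period length 5).
Convergents:
  p_0/q_0 = 43/1
  p_1/q_1 = 904/21
  p_2/q_2 = 947/22
  p_3/q_3 = 1851/43
q_2 = 22 ≤ 36 < 43 = q_3, so the answer is 947/22.

947/22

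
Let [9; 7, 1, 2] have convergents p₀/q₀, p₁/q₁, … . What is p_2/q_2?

73/8

Using pₖ = aₖpₖ₋₁ + pₖ₋₂, qₖ = aₖqₖ₋₁ + qₖ₋₂ (with p₋₁=1, p₋₂=0, q₋₁=0, q₋₂=1):
  k=0: a=9, p=9, q=1
  k=1: a=7, p=64, q=7
  k=2: a=1, p=73, q=8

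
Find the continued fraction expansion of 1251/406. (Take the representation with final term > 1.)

[3; 12, 3, 3, 3]

1251 = 3×406 + 33
406 = 12×33 + 10
33 = 3×10 + 3
10 = 3×3 + 1
3 = 3×1 + 0  (stop)
So 1251/406 = [3; 12, 3, 3, 3].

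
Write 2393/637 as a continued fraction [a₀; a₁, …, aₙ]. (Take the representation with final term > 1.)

2393 = 3*637 + 482
637 = 1*482 + 155
482 = 3*155 + 17
155 = 9*17 + 2
17 = 8*2 + 1
2 = 2*1 + 0  (stop)
So 2393/637 = [3; 1, 3, 9, 8, 2].

[3; 1, 3, 9, 8, 2]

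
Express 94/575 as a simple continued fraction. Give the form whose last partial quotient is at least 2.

94 = 0×575 + 94
575 = 6×94 + 11
94 = 8×11 + 6
11 = 1×6 + 5
6 = 1×5 + 1
5 = 5×1 + 0  (stop)
So 94/575 = [0; 6, 8, 1, 1, 5].

[0; 6, 8, 1, 1, 5]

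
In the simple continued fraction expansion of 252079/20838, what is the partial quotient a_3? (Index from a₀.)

3

252079 = 12·20838 + 2023   →  a_0 = 12
20838 = 10·2023 + 608   →  a_1 = 10
2023 = 3·608 + 199   →  a_2 = 3
608 = 3·199 + 11   →  a_3 = 3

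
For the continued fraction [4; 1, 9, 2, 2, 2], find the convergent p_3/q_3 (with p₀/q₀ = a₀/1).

103/21

Using pₖ = aₖpₖ₋₁ + pₖ₋₂, qₖ = aₖqₖ₋₁ + qₖ₋₂ (with p₋₁=1, p₋₂=0, q₋₁=0, q₋₂=1):
  k=0: a=4, p=4, q=1
  k=1: a=1, p=5, q=1
  k=2: a=9, p=49, q=10
  k=3: a=2, p=103, q=21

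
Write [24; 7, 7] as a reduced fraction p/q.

1207/50

Fold from the inside: start with 7/1.
  7 + 1/7 = 50/7
  24 + 7/50 = 1207/50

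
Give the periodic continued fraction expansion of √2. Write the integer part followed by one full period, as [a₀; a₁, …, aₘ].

a₀ = ⌊√2⌋ = 1.

[1; 2]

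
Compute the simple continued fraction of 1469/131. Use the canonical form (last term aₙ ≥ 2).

[11; 4, 1, 2, 9]

1469 = 11*131 + 28
131 = 4*28 + 19
28 = 1*19 + 9
19 = 2*9 + 1
9 = 9*1 + 0  (stop)
So 1469/131 = [11; 4, 1, 2, 9].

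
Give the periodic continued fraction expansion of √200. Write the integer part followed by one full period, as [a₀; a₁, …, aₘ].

a₀ = ⌊√200⌋ = 14.
With m₀=0, d₀=1 and mₖ₊₁ = dₖaₖ − mₖ, dₖ₊₁ = (n − mₖ₊₁²)/dₖ, aₖ₊₁ = ⌊(a₀+mₖ₊₁)/dₖ₊₁⌋:
  k=1: m=14, d=4, a=7
  k=2: m=14, d=1, a=28
d=1 and a=2a₀=28 at k=2, so the next step gives (m, d) = (14, 4) again — its k=1 value — and the period has length 2.

[14; 7, 28]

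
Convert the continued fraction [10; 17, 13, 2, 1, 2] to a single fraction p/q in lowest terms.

18377/1827

Fold from the inside: start with 2/1.
  1 + 1/2 = 3/2
  2 + 2/3 = 8/3
  13 + 3/8 = 107/8
  17 + 8/107 = 1827/107
  10 + 107/1827 = 18377/1827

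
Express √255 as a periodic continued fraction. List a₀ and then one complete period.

a₀ = ⌊√255⌋ = 15.

[15; 1, 30]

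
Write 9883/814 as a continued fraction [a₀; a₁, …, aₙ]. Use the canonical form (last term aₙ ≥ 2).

9883 = 12×814 + 115
814 = 7×115 + 9
115 = 12×9 + 7
9 = 1×7 + 2
7 = 3×2 + 1
2 = 2×1 + 0  (stop)
So 9883/814 = [12; 7, 12, 1, 3, 2].

[12; 7, 12, 1, 3, 2]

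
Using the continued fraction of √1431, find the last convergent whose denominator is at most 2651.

99073/2619

√1431 = [37; 1, 4, 1, 4, 1, 74, …] (period length 6).
Convergents:
  p_0/q_0 = 37/1
  p_1/q_1 = 38/1
  p_2/q_2 = 189/5
  p_3/q_3 = 227/6
  p_4/q_4 = 1097/29
  p_5/q_5 = 1324/35
  p_6/q_6 = 99073/2619
  p_7/q_7 = 100397/2654
q_6 = 2619 ≤ 2651 < 2654 = q_7, so the answer is 99073/2619.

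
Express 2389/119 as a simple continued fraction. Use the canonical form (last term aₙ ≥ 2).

2389 = 20×119 + 9
119 = 13×9 + 2
9 = 4×2 + 1
2 = 2×1 + 0  (stop)
So 2389/119 = [20; 13, 4, 2].

[20; 13, 4, 2]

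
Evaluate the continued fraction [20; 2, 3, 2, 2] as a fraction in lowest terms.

Using pₖ = aₖpₖ₋₁ + pₖ₋₂ and qₖ = aₖqₖ₋₁ + qₖ₋₂:
  k=0: a=20, p=20, q=1
  k=1: a=2, p=41, q=2
  k=2: a=3, p=143, q=7
  k=3: a=2, p=327, q=16
  k=4: a=2, p=797, q=39

797/39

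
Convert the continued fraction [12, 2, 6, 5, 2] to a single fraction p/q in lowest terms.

1832/147

Fold from the inside: start with 2/1.
  5 + 1/2 = 11/2
  6 + 2/11 = 68/11
  2 + 11/68 = 147/68
  12 + 68/147 = 1832/147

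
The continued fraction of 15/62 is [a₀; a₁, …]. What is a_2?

7

15 = 0·62 + 15   →  a_0 = 0
62 = 4·15 + 2   →  a_1 = 4
15 = 7·2 + 1   →  a_2 = 7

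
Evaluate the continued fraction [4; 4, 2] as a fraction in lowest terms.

38/9

Using pₖ = aₖpₖ₋₁ + pₖ₋₂ and qₖ = aₖqₖ₋₁ + qₖ₋₂:
  k=0: a=4, p=4, q=1
  k=1: a=4, p=17, q=4
  k=2: a=2, p=38, q=9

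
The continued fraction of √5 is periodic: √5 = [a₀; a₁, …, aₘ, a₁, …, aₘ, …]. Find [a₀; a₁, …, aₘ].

[2; 4]

a₀ = ⌊√5⌋ = 2.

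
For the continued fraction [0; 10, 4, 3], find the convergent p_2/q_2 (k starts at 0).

4/41

Using pₖ = aₖpₖ₋₁ + pₖ₋₂, qₖ = aₖqₖ₋₁ + qₖ₋₂ (with p₋₁=1, p₋₂=0, q₋₁=0, q₋₂=1):
  k=0: a=0, p=0, q=1
  k=1: a=10, p=1, q=10
  k=2: a=4, p=4, q=41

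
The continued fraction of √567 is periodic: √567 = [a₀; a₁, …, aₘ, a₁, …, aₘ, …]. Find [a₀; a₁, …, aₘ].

a₀ = ⌊√567⌋ = 23.
With m₀=0, d₀=1 and mₖ₊₁ = dₖaₖ − mₖ, dₖ₊₁ = (n − mₖ₊₁²)/dₖ, aₖ₊₁ = ⌊(a₀+mₖ₊₁)/dₖ₊₁⌋:
  k=1: m=23, d=38, a=1
  k=2: m=15, d=9, a=4
  k=3: m=21, d=14, a=3
  k=4: m=21, d=9, a=4
  k=5: m=15, d=38, a=1
  k=6: m=23, d=1, a=46
d=1 and a=2a₀=46 at k=6, so the next step gives (m, d) = (23, 38) again — its k=1 value — and the period has length 6.

[23; 1, 4, 3, 4, 1, 46]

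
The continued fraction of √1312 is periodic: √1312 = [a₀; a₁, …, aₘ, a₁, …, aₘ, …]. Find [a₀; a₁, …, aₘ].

[36; 4, 1, 1, 17, 1, 1, 4, 72]

a₀ = ⌊√1312⌋ = 36.
With m₀=0, d₀=1 and mₖ₊₁ = dₖaₖ − mₖ, dₖ₊₁ = (n − mₖ₊₁²)/dₖ, aₖ₊₁ = ⌊(a₀+mₖ₊₁)/dₖ₊₁⌋:
  k=1: m=36, d=16, a=4
  k=2: m=28, d=33, a=1
  k=3: m=5, d=39, a=1
  k=4: m=34, d=4, a=17
  k=5: m=34, d=39, a=1
  k=6: m=5, d=33, a=1
  k=7: m=28, d=16, a=4
  k=8: m=36, d=1, a=72
d=1 and a=2a₀=72 at k=8, so the next step gives (m, d) = (36, 16) again — its k=1 value — and the period has length 8.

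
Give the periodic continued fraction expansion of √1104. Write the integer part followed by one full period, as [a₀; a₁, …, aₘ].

[33; 4, 2, 2, 2, 4, 66]

a₀ = ⌊√1104⌋ = 33.
With m₀=0, d₀=1 and mₖ₊₁ = dₖaₖ − mₖ, dₖ₊₁ = (n − mₖ₊₁²)/dₖ, aₖ₊₁ = ⌊(a₀+mₖ₊₁)/dₖ₊₁⌋:
  k=1: m=33, d=15, a=4
  k=2: m=27, d=25, a=2
  k=3: m=23, d=23, a=2
  k=4: m=23, d=25, a=2
  k=5: m=27, d=15, a=4
  k=6: m=33, d=1, a=66
d=1 and a=2a₀=66 at k=6, so the next step gives (m, d) = (33, 15) again — its k=1 value — and the period has length 6.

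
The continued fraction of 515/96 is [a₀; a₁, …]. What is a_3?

515 = 5·96 + 35   →  a_0 = 5
96 = 2·35 + 26   →  a_1 = 2
35 = 1·26 + 9   →  a_2 = 1
26 = 2·9 + 8   →  a_3 = 2

2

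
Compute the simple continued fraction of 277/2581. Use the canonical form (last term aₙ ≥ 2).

277 = 0·2581 + 277
2581 = 9·277 + 88
277 = 3·88 + 13
88 = 6·13 + 10
13 = 1·10 + 3
10 = 3·3 + 1
3 = 3·1 + 0  (stop)
So 277/2581 = [0; 9, 3, 6, 1, 3, 3].

[0; 9, 3, 6, 1, 3, 3]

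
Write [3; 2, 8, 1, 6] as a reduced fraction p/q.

455/131

Using pₖ = aₖpₖ₋₁ + pₖ₋₂ and qₖ = aₖqₖ₋₁ + qₖ₋₂:
  k=0: a=3, p=3, q=1
  k=1: a=2, p=7, q=2
  k=2: a=8, p=59, q=17
  k=3: a=1, p=66, q=19
  k=4: a=6, p=455, q=131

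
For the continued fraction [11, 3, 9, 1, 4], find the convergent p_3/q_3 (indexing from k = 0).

351/31

Using pₖ = aₖpₖ₋₁ + pₖ₋₂, qₖ = aₖqₖ₋₁ + qₖ₋₂ (with p₋₁=1, p₋₂=0, q₋₁=0, q₋₂=1):
  k=0: a=11, p=11, q=1
  k=1: a=3, p=34, q=3
  k=2: a=9, p=317, q=28
  k=3: a=1, p=351, q=31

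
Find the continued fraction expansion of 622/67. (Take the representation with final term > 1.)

[9; 3, 1, 1, 9]

622 = 9×67 + 19
67 = 3×19 + 10
19 = 1×10 + 9
10 = 1×9 + 1
9 = 9×1 + 0  (stop)
So 622/67 = [9; 3, 1, 1, 9].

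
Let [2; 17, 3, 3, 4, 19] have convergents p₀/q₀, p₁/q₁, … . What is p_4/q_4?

1531/744

Using pₖ = aₖpₖ₋₁ + pₖ₋₂, qₖ = aₖqₖ₋₁ + qₖ₋₂ (with p₋₁=1, p₋₂=0, q₋₁=0, q₋₂=1):
  k=0: a=2, p=2, q=1
  k=1: a=17, p=35, q=17
  k=2: a=3, p=107, q=52
  k=3: a=3, p=356, q=173
  k=4: a=4, p=1531, q=744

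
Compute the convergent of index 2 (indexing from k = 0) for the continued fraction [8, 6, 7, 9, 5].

Using pₖ = aₖpₖ₋₁ + pₖ₋₂, qₖ = aₖqₖ₋₁ + qₖ₋₂ (with p₋₁=1, p₋₂=0, q₋₁=0, q₋₂=1):
  k=0: a=8, p=8, q=1
  k=1: a=6, p=49, q=6
  k=2: a=7, p=351, q=43

351/43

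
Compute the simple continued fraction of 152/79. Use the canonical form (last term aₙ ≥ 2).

[1; 1, 12, 6]

152 = 1*79 + 73
79 = 1*73 + 6
73 = 12*6 + 1
6 = 6*1 + 0  (stop)
So 152/79 = [1; 1, 12, 6].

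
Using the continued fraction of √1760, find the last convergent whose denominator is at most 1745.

73081/1742

√1760 = [41; 1, 19, 1, 82, …] (period length 4).
Convergents:
  p_0/q_0 = 41/1
  p_1/q_1 = 42/1
  p_2/q_2 = 839/20
  p_3/q_3 = 881/21
  p_4/q_4 = 73081/1742
  p_5/q_5 = 73962/1763
q_4 = 1742 ≤ 1745 < 1763 = q_5, so the answer is 73081/1742.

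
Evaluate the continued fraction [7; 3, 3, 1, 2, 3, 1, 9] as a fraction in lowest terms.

11207/1534

Using pₖ = aₖpₖ₋₁ + pₖ₋₂ and qₖ = aₖqₖ₋₁ + qₖ₋₂:
  k=0: a=7, p=7, q=1
  k=1: a=3, p=22, q=3
  k=2: a=3, p=73, q=10
  k=3: a=1, p=95, q=13
  k=4: a=2, p=263, q=36
  k=5: a=3, p=884, q=121
  k=6: a=1, p=1147, q=157
  k=7: a=9, p=11207, q=1534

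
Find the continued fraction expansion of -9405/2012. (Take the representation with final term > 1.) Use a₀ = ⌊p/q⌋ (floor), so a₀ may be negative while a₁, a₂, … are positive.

[-5; 3, 13, 1, 14, 1, 2]

-9405 = -5×2012 + 655
2012 = 3×655 + 47
655 = 13×47 + 44
47 = 1×44 + 3
44 = 14×3 + 2
3 = 1×2 + 1
2 = 2×1 + 0  (stop)
So -9405/2012 = [-5; 3, 13, 1, 14, 1, 2].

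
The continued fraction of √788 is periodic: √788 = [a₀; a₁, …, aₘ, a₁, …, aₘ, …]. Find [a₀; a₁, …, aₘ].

a₀ = ⌊√788⌋ = 28.
With m₀=0, d₀=1 and mₖ₊₁ = dₖaₖ − mₖ, dₖ₊₁ = (n − mₖ₊₁²)/dₖ, aₖ₊₁ = ⌊(a₀+mₖ₊₁)/dₖ₊₁⌋:
  k=1: m=28, d=4, a=14
  k=2: m=28, d=1, a=56
d=1 and a=2a₀=56 at k=2, so the next step gives (m, d) = (28, 4) again — its k=1 value — and the period has length 2.

[28; 14, 56]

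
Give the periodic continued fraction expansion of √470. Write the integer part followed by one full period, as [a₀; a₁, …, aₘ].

[21; 1, 2, 8, 2, 1, 42]

a₀ = ⌊√470⌋ = 21.
With m₀=0, d₀=1 and mₖ₊₁ = dₖaₖ − mₖ, dₖ₊₁ = (n − mₖ₊₁²)/dₖ, aₖ₊₁ = ⌊(a₀+mₖ₊₁)/dₖ₊₁⌋:
  k=1: m=21, d=29, a=1
  k=2: m=8, d=14, a=2
  k=3: m=20, d=5, a=8
  k=4: m=20, d=14, a=2
  k=5: m=8, d=29, a=1
  k=6: m=21, d=1, a=42
d=1 and a=2a₀=42 at k=6, so the next step gives (m, d) = (21, 29) again — its k=1 value — and the period has length 6.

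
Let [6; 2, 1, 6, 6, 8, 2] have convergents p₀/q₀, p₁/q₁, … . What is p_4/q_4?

Using pₖ = aₖpₖ₋₁ + pₖ₋₂, qₖ = aₖqₖ₋₁ + qₖ₋₂ (with p₋₁=1, p₋₂=0, q₋₁=0, q₋₂=1):
  k=0: a=6, p=6, q=1
  k=1: a=2, p=13, q=2
  k=2: a=1, p=19, q=3
  k=3: a=6, p=127, q=20
  k=4: a=6, p=781, q=123

781/123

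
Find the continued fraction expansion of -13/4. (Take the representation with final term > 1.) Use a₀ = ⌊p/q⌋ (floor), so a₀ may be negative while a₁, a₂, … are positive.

-13 = -4×4 + 3
4 = 1×3 + 1
3 = 3×1 + 0  (stop)
So -13/4 = [-4; 1, 3].

[-4; 1, 3]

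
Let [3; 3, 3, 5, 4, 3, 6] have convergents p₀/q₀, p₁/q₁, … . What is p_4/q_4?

Using pₖ = aₖpₖ₋₁ + pₖ₋₂, qₖ = aₖqₖ₋₁ + qₖ₋₂ (with p₋₁=1, p₋₂=0, q₋₁=0, q₋₂=1):
  k=0: a=3, p=3, q=1
  k=1: a=3, p=10, q=3
  k=2: a=3, p=33, q=10
  k=3: a=5, p=175, q=53
  k=4: a=4, p=733, q=222

733/222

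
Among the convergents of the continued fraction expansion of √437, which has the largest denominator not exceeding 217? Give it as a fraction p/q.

√437 = [20; 1, 9, 2, 9, 1, 40, …] (period length 6).
Convergents:
  p_0/q_0 = 20/1
  p_1/q_1 = 21/1
  p_2/q_2 = 209/10
  p_3/q_3 = 439/21
  p_4/q_4 = 4160/199
  p_5/q_5 = 4599/220
q_4 = 199 ≤ 217 < 220 = q_5, so the answer is 4160/199.

4160/199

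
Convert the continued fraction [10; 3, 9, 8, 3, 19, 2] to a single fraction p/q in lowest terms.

290088/28105

Using pₖ = aₖpₖ₋₁ + pₖ₋₂ and qₖ = aₖqₖ₋₁ + qₖ₋₂:
  k=0: a=10, p=10, q=1
  k=1: a=3, p=31, q=3
  k=2: a=9, p=289, q=28
  k=3: a=8, p=2343, q=227
  k=4: a=3, p=7318, q=709
  k=5: a=19, p=141385, q=13698
  k=6: a=2, p=290088, q=28105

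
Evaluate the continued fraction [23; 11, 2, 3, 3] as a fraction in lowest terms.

6072/263

Using pₖ = aₖpₖ₋₁ + pₖ₋₂ and qₖ = aₖqₖ₋₁ + qₖ₋₂:
  k=0: a=23, p=23, q=1
  k=1: a=11, p=254, q=11
  k=2: a=2, p=531, q=23
  k=3: a=3, p=1847, q=80
  k=4: a=3, p=6072, q=263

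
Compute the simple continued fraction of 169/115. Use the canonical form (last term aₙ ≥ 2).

[1; 2, 7, 1, 2, 2]

169 = 1*115 + 54
115 = 2*54 + 7
54 = 7*7 + 5
7 = 1*5 + 2
5 = 2*2 + 1
2 = 2*1 + 0  (stop)
So 169/115 = [1; 2, 7, 1, 2, 2].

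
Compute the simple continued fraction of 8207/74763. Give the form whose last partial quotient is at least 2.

[0; 9, 9, 8, 2, 2, 3, 6]

8207 = 0·74763 + 8207
74763 = 9·8207 + 900
8207 = 9·900 + 107
900 = 8·107 + 44
107 = 2·44 + 19
44 = 2·19 + 6
19 = 3·6 + 1
6 = 6·1 + 0  (stop)
So 8207/74763 = [0; 9, 9, 8, 2, 2, 3, 6].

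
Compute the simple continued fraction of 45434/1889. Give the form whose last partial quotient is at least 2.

45434 = 24*1889 + 98
1889 = 19*98 + 27
98 = 3*27 + 17
27 = 1*17 + 10
17 = 1*10 + 7
10 = 1*7 + 3
7 = 2*3 + 1
3 = 3*1 + 0  (stop)
So 45434/1889 = [24; 19, 3, 1, 1, 1, 2, 3].

[24; 19, 3, 1, 1, 1, 2, 3]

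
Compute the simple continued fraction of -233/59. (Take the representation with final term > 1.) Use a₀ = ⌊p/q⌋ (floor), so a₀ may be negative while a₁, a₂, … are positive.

[-4; 19, 1, 2]

-233 = -4*59 + 3
59 = 19*3 + 2
3 = 1*2 + 1
2 = 2*1 + 0  (stop)
So -233/59 = [-4; 19, 1, 2].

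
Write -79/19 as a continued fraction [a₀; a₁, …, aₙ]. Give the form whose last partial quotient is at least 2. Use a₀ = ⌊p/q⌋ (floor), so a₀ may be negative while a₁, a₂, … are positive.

[-5; 1, 5, 3]

-79 = -5·19 + 16
19 = 1·16 + 3
16 = 5·3 + 1
3 = 3·1 + 0  (stop)
So -79/19 = [-5; 1, 5, 3].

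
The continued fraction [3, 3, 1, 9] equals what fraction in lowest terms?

127/39

Fold from the inside: start with 9/1.
  1 + 1/9 = 10/9
  3 + 9/10 = 39/10
  3 + 10/39 = 127/39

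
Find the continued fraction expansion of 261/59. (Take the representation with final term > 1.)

261 = 4·59 + 25
59 = 2·25 + 9
25 = 2·9 + 7
9 = 1·7 + 2
7 = 3·2 + 1
2 = 2·1 + 0  (stop)
So 261/59 = [4; 2, 2, 1, 3, 2].

[4; 2, 2, 1, 3, 2]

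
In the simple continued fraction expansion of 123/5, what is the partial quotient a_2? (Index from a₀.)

1

123 = 24·5 + 3   →  a_0 = 24
5 = 1·3 + 2   →  a_1 = 1
3 = 1·2 + 1   →  a_2 = 1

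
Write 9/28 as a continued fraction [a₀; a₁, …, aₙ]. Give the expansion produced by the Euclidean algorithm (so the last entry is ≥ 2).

[0; 3, 9]

9 = 0·28 + 9
28 = 3·9 + 1
9 = 9·1 + 0  (stop)
So 9/28 = [0; 3, 9].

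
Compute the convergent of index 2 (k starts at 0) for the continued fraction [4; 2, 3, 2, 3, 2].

Using pₖ = aₖpₖ₋₁ + pₖ₋₂, qₖ = aₖqₖ₋₁ + qₖ₋₂ (with p₋₁=1, p₋₂=0, q₋₁=0, q₋₂=1):
  k=0: a=4, p=4, q=1
  k=1: a=2, p=9, q=2
  k=2: a=3, p=31, q=7

31/7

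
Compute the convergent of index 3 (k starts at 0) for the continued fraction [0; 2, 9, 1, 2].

10/21

Using pₖ = aₖpₖ₋₁ + pₖ₋₂, qₖ = aₖqₖ₋₁ + qₖ₋₂ (with p₋₁=1, p₋₂=0, q₋₁=0, q₋₂=1):
  k=0: a=0, p=0, q=1
  k=1: a=2, p=1, q=2
  k=2: a=9, p=9, q=19
  k=3: a=1, p=10, q=21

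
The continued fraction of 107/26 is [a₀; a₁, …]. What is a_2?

107 = 4·26 + 3   →  a_0 = 4
26 = 8·3 + 2   →  a_1 = 8
3 = 1·2 + 1   →  a_2 = 1

1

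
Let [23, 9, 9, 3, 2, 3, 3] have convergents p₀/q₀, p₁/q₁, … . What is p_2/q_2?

1895/82

Using pₖ = aₖpₖ₋₁ + pₖ₋₂, qₖ = aₖqₖ₋₁ + qₖ₋₂ (with p₋₁=1, p₋₂=0, q₋₁=0, q₋₂=1):
  k=0: a=23, p=23, q=1
  k=1: a=9, p=208, q=9
  k=2: a=9, p=1895, q=82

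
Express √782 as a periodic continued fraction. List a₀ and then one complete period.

[27; 1, 26, 1, 54]

a₀ = ⌊√782⌋ = 27.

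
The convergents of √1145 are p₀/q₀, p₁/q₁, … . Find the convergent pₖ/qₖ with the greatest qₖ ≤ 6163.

√1145 = [33; 1, 5, 5, 1, 66, …] (period length 5).
Convergents:
  p_0/q_0 = 33/1
  p_1/q_1 = 34/1
  p_2/q_2 = 203/6
  p_3/q_3 = 1049/31
  p_4/q_4 = 1252/37
  p_5/q_5 = 83681/2473
  p_6/q_6 = 84933/2510
  p_7/q_7 = 508346/15023
q_6 = 2510 ≤ 6163 < 15023 = q_7, so the answer is 84933/2510.

84933/2510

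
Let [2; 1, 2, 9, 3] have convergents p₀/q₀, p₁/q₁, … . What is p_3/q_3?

Using pₖ = aₖpₖ₋₁ + pₖ₋₂, qₖ = aₖqₖ₋₁ + qₖ₋₂ (with p₋₁=1, p₋₂=0, q₋₁=0, q₋₂=1):
  k=0: a=2, p=2, q=1
  k=1: a=1, p=3, q=1
  k=2: a=2, p=8, q=3
  k=3: a=9, p=75, q=28

75/28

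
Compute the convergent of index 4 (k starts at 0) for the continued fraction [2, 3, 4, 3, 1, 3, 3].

Using pₖ = aₖpₖ₋₁ + pₖ₋₂, qₖ = aₖqₖ₋₁ + qₖ₋₂ (with p₋₁=1, p₋₂=0, q₋₁=0, q₋₂=1):
  k=0: a=2, p=2, q=1
  k=1: a=3, p=7, q=3
  k=2: a=4, p=30, q=13
  k=3: a=3, p=97, q=42
  k=4: a=1, p=127, q=55

127/55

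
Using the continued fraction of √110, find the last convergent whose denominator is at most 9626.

36981/3526

√110 = [10; 2, 20, …] (period length 2).
Convergents:
  p_0/q_0 = 10/1
  p_1/q_1 = 21/2
  p_2/q_2 = 430/41
  p_3/q_3 = 881/84
  p_4/q_4 = 18050/1721
  p_5/q_5 = 36981/3526
  p_6/q_6 = 757670/72241
q_5 = 3526 ≤ 9626 < 72241 = q_6, so the answer is 36981/3526.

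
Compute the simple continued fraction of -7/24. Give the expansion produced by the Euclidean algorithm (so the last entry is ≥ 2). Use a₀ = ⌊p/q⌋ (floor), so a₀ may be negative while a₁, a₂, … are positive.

-7 = -1*24 + 17
24 = 1*17 + 7
17 = 2*7 + 3
7 = 2*3 + 1
3 = 3*1 + 0  (stop)
So -7/24 = [-1; 1, 2, 2, 3].

[-1; 1, 2, 2, 3]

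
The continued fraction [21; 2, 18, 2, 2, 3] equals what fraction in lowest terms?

Using pₖ = aₖpₖ₋₁ + pₖ₋₂ and qₖ = aₖqₖ₋₁ + qₖ₋₂:
  k=0: a=21, p=21, q=1
  k=1: a=2, p=43, q=2
  k=2: a=18, p=795, q=37
  k=3: a=2, p=1633, q=76
  k=4: a=2, p=4061, q=189
  k=5: a=3, p=13816, q=643

13816/643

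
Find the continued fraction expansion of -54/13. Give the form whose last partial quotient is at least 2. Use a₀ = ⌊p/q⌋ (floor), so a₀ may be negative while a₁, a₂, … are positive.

-54 = -5·13 + 11
13 = 1·11 + 2
11 = 5·2 + 1
2 = 2·1 + 0  (stop)
So -54/13 = [-5; 1, 5, 2].

[-5; 1, 5, 2]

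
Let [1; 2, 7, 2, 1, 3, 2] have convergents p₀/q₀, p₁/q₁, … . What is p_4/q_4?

69/47

Using pₖ = aₖpₖ₋₁ + pₖ₋₂, qₖ = aₖqₖ₋₁ + qₖ₋₂ (with p₋₁=1, p₋₂=0, q₋₁=0, q₋₂=1):
  k=0: a=1, p=1, q=1
  k=1: a=2, p=3, q=2
  k=2: a=7, p=22, q=15
  k=3: a=2, p=47, q=32
  k=4: a=1, p=69, q=47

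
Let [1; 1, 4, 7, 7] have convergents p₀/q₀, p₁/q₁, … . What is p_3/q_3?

65/36

Using pₖ = aₖpₖ₋₁ + pₖ₋₂, qₖ = aₖqₖ₋₁ + qₖ₋₂ (with p₋₁=1, p₋₂=0, q₋₁=0, q₋₂=1):
  k=0: a=1, p=1, q=1
  k=1: a=1, p=2, q=1
  k=2: a=4, p=9, q=5
  k=3: a=7, p=65, q=36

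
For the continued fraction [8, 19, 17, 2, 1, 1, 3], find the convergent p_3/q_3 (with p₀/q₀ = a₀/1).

5371/667

Using pₖ = aₖpₖ₋₁ + pₖ₋₂, qₖ = aₖqₖ₋₁ + qₖ₋₂ (with p₋₁=1, p₋₂=0, q₋₁=0, q₋₂=1):
  k=0: a=8, p=8, q=1
  k=1: a=19, p=153, q=19
  k=2: a=17, p=2609, q=324
  k=3: a=2, p=5371, q=667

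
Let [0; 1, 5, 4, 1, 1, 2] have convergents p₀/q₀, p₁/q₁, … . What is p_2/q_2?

Using pₖ = aₖpₖ₋₁ + pₖ₋₂, qₖ = aₖqₖ₋₁ + qₖ₋₂ (with p₋₁=1, p₋₂=0, q₋₁=0, q₋₂=1):
  k=0: a=0, p=0, q=1
  k=1: a=1, p=1, q=1
  k=2: a=5, p=5, q=6

5/6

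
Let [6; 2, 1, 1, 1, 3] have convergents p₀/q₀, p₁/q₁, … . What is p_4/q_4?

51/8

Using pₖ = aₖpₖ₋₁ + pₖ₋₂, qₖ = aₖqₖ₋₁ + qₖ₋₂ (with p₋₁=1, p₋₂=0, q₋₁=0, q₋₂=1):
  k=0: a=6, p=6, q=1
  k=1: a=2, p=13, q=2
  k=2: a=1, p=19, q=3
  k=3: a=1, p=32, q=5
  k=4: a=1, p=51, q=8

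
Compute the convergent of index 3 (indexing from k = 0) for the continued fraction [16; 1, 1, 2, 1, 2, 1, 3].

Using pₖ = aₖpₖ₋₁ + pₖ₋₂, qₖ = aₖqₖ₋₁ + qₖ₋₂ (with p₋₁=1, p₋₂=0, q₋₁=0, q₋₂=1):
  k=0: a=16, p=16, q=1
  k=1: a=1, p=17, q=1
  k=2: a=1, p=33, q=2
  k=3: a=2, p=83, q=5

83/5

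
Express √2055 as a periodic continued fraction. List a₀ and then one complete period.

[45; 3, 90]

a₀ = ⌊√2055⌋ = 45.
With m₀=0, d₀=1 and mₖ₊₁ = dₖaₖ − mₖ, dₖ₊₁ = (n − mₖ₊₁²)/dₖ, aₖ₊₁ = ⌊(a₀+mₖ₊₁)/dₖ₊₁⌋:
  k=1: m=45, d=30, a=3
  k=2: m=45, d=1, a=90
d=1 and a=2a₀=90 at k=2, so the next step gives (m, d) = (45, 30) again — its k=1 value — and the period has length 2.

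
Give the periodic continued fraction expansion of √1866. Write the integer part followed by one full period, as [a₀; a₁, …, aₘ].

a₀ = ⌊√1866⌋ = 43.
With m₀=0, d₀=1 and mₖ₊₁ = dₖaₖ − mₖ, dₖ₊₁ = (n − mₖ₊₁²)/dₖ, aₖ₊₁ = ⌊(a₀+mₖ₊₁)/dₖ₊₁⌋:
  k=1: m=43, d=17, a=5
  k=2: m=42, d=6, a=14
  k=3: m=42, d=17, a=5
  k=4: m=43, d=1, a=86
d=1 and a=2a₀=86 at k=4, so the next step gives (m, d) = (43, 17) again — its k=1 value — and the period has length 4.

[43; 5, 14, 5, 86]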